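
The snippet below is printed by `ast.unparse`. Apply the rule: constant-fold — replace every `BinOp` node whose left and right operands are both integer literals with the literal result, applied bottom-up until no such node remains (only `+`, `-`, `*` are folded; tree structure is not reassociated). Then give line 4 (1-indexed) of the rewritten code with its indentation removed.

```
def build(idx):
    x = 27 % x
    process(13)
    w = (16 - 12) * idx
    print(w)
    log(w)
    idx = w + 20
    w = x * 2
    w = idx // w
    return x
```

w = 4 * idx

Transformed code:
def build(idx):
    x = 27 % x
    process(13)
    w = 4 * idx
    print(w)
    log(w)
    idx = w + 20
    w = x * 2
    w = idx // w
    return x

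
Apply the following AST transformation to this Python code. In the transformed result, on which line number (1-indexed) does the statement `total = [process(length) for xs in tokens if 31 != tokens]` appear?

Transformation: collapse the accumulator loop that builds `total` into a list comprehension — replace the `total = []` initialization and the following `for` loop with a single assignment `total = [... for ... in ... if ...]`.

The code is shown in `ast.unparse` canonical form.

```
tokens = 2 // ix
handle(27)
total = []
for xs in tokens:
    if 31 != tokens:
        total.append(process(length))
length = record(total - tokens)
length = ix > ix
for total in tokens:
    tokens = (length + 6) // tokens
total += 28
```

Transformed code:
tokens = 2 // ix
handle(27)
total = [process(length) for xs in tokens if 31 != tokens]
length = record(total - tokens)
length = ix > ix
for total in tokens:
    tokens = (length + 6) // tokens
total += 28

3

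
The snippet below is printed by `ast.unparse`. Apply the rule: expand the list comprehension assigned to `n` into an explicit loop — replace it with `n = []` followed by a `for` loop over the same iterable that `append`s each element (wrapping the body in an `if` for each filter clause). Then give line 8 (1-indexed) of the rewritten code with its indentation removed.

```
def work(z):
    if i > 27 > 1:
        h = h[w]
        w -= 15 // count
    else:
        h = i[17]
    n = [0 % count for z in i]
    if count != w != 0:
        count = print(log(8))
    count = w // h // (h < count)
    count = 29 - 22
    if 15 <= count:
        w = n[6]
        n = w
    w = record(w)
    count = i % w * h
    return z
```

Transformed code:
def work(z):
    if i > 27 > 1:
        h = h[w]
        w -= 15 // count
    else:
        h = i[17]
    n = []
    for z in i:
        n.append(0 % count)
    if count != w != 0:
        count = print(log(8))
    count = w // h // (h < count)
    count = 29 - 22
    if 15 <= count:
        w = n[6]
        n = w
    w = record(w)
    count = i % w * h
    return z

for z in i:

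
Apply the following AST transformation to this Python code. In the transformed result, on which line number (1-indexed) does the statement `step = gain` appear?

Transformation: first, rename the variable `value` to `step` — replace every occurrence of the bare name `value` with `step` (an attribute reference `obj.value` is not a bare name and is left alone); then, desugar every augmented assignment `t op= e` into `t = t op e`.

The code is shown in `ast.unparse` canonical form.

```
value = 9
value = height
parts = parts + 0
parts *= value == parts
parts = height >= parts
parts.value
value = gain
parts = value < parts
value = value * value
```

Transformed code:
step = 9
step = height
parts = parts + 0
parts = parts * (step == parts)
parts = height >= parts
parts.value
step = gain
parts = step < parts
step = step * step

7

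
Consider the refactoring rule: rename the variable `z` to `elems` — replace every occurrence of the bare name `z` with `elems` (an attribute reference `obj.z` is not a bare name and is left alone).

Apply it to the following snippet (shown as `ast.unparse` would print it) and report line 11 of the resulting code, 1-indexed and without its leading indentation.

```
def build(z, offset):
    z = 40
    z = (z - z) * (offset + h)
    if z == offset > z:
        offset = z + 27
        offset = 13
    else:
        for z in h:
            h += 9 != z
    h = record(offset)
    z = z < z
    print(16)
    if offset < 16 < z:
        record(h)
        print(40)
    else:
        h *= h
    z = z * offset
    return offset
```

Transformed code:
def build(elems, offset):
    elems = 40
    elems = (elems - elems) * (offset + h)
    if elems == offset > elems:
        offset = elems + 27
        offset = 13
    else:
        for elems in h:
            h += 9 != elems
    h = record(offset)
    elems = elems < elems
    print(16)
    if offset < 16 < elems:
        record(h)
        print(40)
    else:
        h *= h
    elems = elems * offset
    return offset

elems = elems < elems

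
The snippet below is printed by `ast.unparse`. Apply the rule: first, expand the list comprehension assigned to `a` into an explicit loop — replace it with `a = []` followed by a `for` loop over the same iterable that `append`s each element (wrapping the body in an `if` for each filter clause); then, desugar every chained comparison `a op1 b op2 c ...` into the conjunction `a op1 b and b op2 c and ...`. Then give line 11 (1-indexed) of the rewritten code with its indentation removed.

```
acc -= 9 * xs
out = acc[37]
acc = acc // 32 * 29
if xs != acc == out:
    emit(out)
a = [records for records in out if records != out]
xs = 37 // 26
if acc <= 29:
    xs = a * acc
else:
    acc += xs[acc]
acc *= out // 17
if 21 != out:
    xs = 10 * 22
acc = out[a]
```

if acc <= 29:

Transformed code:
acc -= 9 * xs
out = acc[37]
acc = acc // 32 * 29
if xs != acc and acc == out:
    emit(out)
a = []
for records in out:
    if records != out:
        a.append(records)
xs = 37 // 26
if acc <= 29:
    xs = a * acc
else:
    acc += xs[acc]
acc *= out // 17
if 21 != out:
    xs = 10 * 22
acc = out[a]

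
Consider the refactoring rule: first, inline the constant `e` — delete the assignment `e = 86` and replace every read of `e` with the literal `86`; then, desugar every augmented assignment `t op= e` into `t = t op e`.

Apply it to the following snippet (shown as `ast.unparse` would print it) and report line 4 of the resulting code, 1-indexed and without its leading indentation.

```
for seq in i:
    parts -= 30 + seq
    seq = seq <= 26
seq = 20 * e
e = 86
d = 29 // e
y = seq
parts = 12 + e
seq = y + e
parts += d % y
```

Transformed code:
for seq in i:
    parts = parts - (30 + seq)
    seq = seq <= 26
seq = 20 * 86
d = 29 // 86
y = seq
parts = 12 + 86
seq = y + 86
parts = parts + d % y

seq = 20 * 86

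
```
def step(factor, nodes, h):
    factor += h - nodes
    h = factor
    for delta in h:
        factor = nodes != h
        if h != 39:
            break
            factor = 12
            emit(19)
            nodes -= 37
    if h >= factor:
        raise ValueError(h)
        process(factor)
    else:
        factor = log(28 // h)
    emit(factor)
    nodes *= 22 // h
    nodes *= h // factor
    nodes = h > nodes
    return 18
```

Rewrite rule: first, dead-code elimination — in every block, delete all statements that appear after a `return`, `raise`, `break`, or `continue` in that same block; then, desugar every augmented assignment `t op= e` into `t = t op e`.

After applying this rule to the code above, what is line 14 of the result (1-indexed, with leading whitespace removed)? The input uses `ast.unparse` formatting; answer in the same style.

Transformed code:
def step(factor, nodes, h):
    factor = factor + (h - nodes)
    h = factor
    for delta in h:
        factor = nodes != h
        if h != 39:
            break
    if h >= factor:
        raise ValueError(h)
    else:
        factor = log(28 // h)
    emit(factor)
    nodes = nodes * (22 // h)
    nodes = nodes * (h // factor)
    nodes = h > nodes
    return 18

nodes = nodes * (h // factor)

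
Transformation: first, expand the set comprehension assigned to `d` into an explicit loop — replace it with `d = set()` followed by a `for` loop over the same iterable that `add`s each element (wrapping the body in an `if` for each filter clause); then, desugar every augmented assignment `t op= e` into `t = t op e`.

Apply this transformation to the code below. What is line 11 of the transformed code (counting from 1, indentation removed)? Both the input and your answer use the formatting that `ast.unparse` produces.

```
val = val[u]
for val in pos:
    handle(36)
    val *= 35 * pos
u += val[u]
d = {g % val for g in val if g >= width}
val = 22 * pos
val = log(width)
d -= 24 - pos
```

val = log(width)

Transformed code:
val = val[u]
for val in pos:
    handle(36)
    val = val * (35 * pos)
u = u + val[u]
d = set()
for g in val:
    if g >= width:
        d.add(g % val)
val = 22 * pos
val = log(width)
d = d - (24 - pos)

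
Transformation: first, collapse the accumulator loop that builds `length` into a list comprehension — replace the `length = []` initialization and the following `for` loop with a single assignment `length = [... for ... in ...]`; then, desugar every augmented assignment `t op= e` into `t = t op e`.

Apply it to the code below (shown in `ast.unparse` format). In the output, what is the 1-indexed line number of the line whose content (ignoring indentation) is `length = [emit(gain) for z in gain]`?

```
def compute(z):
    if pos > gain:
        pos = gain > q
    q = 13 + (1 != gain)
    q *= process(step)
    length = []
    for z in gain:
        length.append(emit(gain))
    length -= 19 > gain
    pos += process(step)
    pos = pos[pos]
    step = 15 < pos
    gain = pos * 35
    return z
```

6

Transformed code:
def compute(z):
    if pos > gain:
        pos = gain > q
    q = 13 + (1 != gain)
    q = q * process(step)
    length = [emit(gain) for z in gain]
    length = length - (19 > gain)
    pos = pos + process(step)
    pos = pos[pos]
    step = 15 < pos
    gain = pos * 35
    return z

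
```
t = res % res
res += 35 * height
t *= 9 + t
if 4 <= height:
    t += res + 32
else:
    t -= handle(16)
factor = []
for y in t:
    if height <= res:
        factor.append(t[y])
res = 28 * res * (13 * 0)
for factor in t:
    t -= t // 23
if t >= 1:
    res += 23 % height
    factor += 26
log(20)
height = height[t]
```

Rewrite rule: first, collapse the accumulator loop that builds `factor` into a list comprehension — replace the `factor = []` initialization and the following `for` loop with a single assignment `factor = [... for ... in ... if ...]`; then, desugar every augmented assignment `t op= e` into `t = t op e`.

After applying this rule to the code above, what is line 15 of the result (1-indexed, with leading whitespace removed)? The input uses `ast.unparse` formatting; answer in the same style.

log(20)

Transformed code:
t = res % res
res = res + 35 * height
t = t * (9 + t)
if 4 <= height:
    t = t + (res + 32)
else:
    t = t - handle(16)
factor = [t[y] for y in t if height <= res]
res = 28 * res * (13 * 0)
for factor in t:
    t = t - t // 23
if t >= 1:
    res = res + 23 % height
    factor = factor + 26
log(20)
height = height[t]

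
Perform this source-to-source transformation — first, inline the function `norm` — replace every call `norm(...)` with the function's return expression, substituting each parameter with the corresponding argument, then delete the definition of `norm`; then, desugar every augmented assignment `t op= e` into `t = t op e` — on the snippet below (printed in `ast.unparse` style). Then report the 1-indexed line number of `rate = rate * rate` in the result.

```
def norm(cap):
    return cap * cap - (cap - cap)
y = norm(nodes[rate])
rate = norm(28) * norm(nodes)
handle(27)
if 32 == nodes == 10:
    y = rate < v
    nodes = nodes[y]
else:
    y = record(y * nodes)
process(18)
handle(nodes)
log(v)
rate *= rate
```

12

Transformed code:
y = nodes[rate] * nodes[rate] - (nodes[rate] - nodes[rate])
rate = (28 * 28 - (28 - 28)) * (nodes * nodes - (nodes - nodes))
handle(27)
if 32 == nodes == 10:
    y = rate < v
    nodes = nodes[y]
else:
    y = record(y * nodes)
process(18)
handle(nodes)
log(v)
rate = rate * rate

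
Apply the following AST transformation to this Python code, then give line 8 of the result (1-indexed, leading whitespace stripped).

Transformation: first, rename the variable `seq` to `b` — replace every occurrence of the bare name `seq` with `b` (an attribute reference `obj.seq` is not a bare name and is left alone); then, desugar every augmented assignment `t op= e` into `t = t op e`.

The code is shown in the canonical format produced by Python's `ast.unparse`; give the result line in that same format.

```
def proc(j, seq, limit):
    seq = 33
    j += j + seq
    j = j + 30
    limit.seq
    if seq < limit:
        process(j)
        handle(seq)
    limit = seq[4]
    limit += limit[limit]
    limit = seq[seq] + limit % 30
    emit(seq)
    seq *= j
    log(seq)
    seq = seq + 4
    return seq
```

Transformed code:
def proc(j, b, limit):
    b = 33
    j = j + (j + b)
    j = j + 30
    limit.seq
    if b < limit:
        process(j)
        handle(b)
    limit = b[4]
    limit = limit + limit[limit]
    limit = b[b] + limit % 30
    emit(b)
    b = b * j
    log(b)
    b = b + 4
    return b

handle(b)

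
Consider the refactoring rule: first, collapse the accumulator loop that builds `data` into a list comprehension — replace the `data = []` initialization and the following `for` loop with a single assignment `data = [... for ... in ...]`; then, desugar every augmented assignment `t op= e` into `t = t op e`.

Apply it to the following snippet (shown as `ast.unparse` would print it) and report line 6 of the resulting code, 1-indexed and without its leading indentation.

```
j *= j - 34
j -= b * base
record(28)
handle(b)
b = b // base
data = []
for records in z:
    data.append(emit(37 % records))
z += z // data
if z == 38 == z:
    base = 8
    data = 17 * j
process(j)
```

Transformed code:
j = j * (j - 34)
j = j - b * base
record(28)
handle(b)
b = b // base
data = [emit(37 % records) for records in z]
z = z + z // data
if z == 38 == z:
    base = 8
    data = 17 * j
process(j)

data = [emit(37 % records) for records in z]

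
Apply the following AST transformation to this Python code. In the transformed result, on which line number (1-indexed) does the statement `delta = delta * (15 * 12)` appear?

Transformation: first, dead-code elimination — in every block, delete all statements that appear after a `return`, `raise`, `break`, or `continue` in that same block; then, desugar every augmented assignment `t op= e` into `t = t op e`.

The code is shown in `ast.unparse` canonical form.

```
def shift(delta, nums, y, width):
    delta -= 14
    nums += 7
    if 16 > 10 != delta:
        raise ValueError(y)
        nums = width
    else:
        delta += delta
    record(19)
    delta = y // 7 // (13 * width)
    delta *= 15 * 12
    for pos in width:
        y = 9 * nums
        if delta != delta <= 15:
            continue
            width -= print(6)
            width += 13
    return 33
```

10

Transformed code:
def shift(delta, nums, y, width):
    delta = delta - 14
    nums = nums + 7
    if 16 > 10 != delta:
        raise ValueError(y)
    else:
        delta = delta + delta
    record(19)
    delta = y // 7 // (13 * width)
    delta = delta * (15 * 12)
    for pos in width:
        y = 9 * nums
        if delta != delta <= 15:
            continue
    return 33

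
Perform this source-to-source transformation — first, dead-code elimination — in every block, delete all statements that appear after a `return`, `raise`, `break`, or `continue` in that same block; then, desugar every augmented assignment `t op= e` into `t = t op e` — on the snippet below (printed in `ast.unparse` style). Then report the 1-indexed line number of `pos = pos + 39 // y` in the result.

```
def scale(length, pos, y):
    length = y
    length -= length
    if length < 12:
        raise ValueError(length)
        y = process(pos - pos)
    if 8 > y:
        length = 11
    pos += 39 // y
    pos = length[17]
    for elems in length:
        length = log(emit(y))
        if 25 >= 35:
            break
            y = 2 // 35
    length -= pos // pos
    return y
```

Transformed code:
def scale(length, pos, y):
    length = y
    length = length - length
    if length < 12:
        raise ValueError(length)
    if 8 > y:
        length = 11
    pos = pos + 39 // y
    pos = length[17]
    for elems in length:
        length = log(emit(y))
        if 25 >= 35:
            break
    length = length - pos // pos
    return y

8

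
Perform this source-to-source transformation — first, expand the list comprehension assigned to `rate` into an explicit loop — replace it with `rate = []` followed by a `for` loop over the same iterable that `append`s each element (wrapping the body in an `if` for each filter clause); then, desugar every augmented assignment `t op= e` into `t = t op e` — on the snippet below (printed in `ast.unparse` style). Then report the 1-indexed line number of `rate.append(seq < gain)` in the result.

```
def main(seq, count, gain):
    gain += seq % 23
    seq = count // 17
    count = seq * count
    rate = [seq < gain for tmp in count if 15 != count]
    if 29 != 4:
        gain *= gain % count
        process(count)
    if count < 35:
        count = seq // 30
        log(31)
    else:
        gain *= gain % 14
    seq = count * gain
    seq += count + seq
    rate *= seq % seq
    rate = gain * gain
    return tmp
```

8

Transformed code:
def main(seq, count, gain):
    gain = gain + seq % 23
    seq = count // 17
    count = seq * count
    rate = []
    for tmp in count:
        if 15 != count:
            rate.append(seq < gain)
    if 29 != 4:
        gain = gain * (gain % count)
        process(count)
    if count < 35:
        count = seq // 30
        log(31)
    else:
        gain = gain * (gain % 14)
    seq = count * gain
    seq = seq + (count + seq)
    rate = rate * (seq % seq)
    rate = gain * gain
    return tmp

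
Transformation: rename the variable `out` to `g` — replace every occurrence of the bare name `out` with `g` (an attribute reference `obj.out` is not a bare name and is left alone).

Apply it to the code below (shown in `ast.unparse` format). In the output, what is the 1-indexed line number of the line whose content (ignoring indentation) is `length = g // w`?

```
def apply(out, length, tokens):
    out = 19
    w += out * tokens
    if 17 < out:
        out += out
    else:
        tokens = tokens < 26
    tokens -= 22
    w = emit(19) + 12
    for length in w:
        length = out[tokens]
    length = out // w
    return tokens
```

Transformed code:
def apply(g, length, tokens):
    g = 19
    w += g * tokens
    if 17 < g:
        g += g
    else:
        tokens = tokens < 26
    tokens -= 22
    w = emit(19) + 12
    for length in w:
        length = g[tokens]
    length = g // w
    return tokens

12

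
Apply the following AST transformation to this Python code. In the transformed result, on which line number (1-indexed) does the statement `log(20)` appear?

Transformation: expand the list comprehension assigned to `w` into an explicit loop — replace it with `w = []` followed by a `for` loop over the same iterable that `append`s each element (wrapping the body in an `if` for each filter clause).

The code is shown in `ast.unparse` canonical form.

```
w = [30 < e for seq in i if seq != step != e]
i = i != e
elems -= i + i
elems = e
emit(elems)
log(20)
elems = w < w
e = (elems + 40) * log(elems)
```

9

Transformed code:
w = []
for seq in i:
    if seq != step != e:
        w.append(30 < e)
i = i != e
elems -= i + i
elems = e
emit(elems)
log(20)
elems = w < w
e = (elems + 40) * log(elems)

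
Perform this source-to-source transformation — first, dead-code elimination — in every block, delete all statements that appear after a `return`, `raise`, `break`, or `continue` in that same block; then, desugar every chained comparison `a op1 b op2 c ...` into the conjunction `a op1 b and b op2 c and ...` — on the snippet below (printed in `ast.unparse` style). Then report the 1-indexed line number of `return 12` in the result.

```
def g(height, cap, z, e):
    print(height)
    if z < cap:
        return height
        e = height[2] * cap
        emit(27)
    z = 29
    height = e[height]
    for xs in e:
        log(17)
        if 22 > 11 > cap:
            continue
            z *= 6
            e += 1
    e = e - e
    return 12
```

12

Transformed code:
def g(height, cap, z, e):
    print(height)
    if z < cap:
        return height
    z = 29
    height = e[height]
    for xs in e:
        log(17)
        if 22 > 11 and 11 > cap:
            continue
    e = e - e
    return 12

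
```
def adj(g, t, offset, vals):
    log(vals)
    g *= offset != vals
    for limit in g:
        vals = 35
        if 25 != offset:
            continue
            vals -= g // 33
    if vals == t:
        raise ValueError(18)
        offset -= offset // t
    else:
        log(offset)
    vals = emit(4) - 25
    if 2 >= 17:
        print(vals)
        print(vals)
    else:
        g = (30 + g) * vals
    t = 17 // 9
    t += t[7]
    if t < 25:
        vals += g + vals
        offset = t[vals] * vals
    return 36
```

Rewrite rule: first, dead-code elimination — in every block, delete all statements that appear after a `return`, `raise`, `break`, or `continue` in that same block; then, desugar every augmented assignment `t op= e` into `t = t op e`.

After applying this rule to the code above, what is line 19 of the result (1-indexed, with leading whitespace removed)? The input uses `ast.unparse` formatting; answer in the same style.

t = t + t[7]

Transformed code:
def adj(g, t, offset, vals):
    log(vals)
    g = g * (offset != vals)
    for limit in g:
        vals = 35
        if 25 != offset:
            continue
    if vals == t:
        raise ValueError(18)
    else:
        log(offset)
    vals = emit(4) - 25
    if 2 >= 17:
        print(vals)
        print(vals)
    else:
        g = (30 + g) * vals
    t = 17 // 9
    t = t + t[7]
    if t < 25:
        vals = vals + (g + vals)
        offset = t[vals] * vals
    return 36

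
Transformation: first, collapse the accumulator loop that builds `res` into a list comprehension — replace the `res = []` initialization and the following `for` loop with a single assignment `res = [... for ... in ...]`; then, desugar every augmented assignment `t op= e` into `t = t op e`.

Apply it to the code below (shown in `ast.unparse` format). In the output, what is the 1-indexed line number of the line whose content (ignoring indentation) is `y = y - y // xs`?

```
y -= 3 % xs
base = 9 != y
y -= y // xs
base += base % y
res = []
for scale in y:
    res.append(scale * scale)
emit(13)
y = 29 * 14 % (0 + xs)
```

3

Transformed code:
y = y - 3 % xs
base = 9 != y
y = y - y // xs
base = base + base % y
res = [scale * scale for scale in y]
emit(13)
y = 29 * 14 % (0 + xs)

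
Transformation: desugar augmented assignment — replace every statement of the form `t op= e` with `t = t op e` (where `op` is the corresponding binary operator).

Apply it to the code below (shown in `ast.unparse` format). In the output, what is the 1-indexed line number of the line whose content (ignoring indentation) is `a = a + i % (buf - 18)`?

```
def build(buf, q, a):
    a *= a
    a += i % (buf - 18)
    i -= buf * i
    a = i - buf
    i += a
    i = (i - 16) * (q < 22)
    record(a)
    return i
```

3

Transformed code:
def build(buf, q, a):
    a = a * a
    a = a + i % (buf - 18)
    i = i - buf * i
    a = i - buf
    i = i + a
    i = (i - 16) * (q < 22)
    record(a)
    return i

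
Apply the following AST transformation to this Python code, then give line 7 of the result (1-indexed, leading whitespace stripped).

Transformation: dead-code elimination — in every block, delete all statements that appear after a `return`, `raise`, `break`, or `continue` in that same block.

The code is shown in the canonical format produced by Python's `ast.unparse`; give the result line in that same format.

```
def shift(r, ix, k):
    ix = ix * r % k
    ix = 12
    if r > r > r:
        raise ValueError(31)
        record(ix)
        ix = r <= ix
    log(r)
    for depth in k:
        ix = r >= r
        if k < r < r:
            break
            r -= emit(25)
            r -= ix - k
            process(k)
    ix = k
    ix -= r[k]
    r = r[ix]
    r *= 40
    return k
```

Transformed code:
def shift(r, ix, k):
    ix = ix * r % k
    ix = 12
    if r > r > r:
        raise ValueError(31)
    log(r)
    for depth in k:
        ix = r >= r
        if k < r < r:
            break
    ix = k
    ix -= r[k]
    r = r[ix]
    r *= 40
    return k

for depth in k:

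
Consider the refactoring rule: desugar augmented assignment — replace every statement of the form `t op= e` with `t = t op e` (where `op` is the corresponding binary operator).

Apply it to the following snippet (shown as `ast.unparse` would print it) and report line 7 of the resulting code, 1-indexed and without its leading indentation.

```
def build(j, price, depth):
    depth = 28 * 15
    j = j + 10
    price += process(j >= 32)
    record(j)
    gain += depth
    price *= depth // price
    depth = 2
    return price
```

Transformed code:
def build(j, price, depth):
    depth = 28 * 15
    j = j + 10
    price = price + process(j >= 32)
    record(j)
    gain = gain + depth
    price = price * (depth // price)
    depth = 2
    return price

price = price * (depth // price)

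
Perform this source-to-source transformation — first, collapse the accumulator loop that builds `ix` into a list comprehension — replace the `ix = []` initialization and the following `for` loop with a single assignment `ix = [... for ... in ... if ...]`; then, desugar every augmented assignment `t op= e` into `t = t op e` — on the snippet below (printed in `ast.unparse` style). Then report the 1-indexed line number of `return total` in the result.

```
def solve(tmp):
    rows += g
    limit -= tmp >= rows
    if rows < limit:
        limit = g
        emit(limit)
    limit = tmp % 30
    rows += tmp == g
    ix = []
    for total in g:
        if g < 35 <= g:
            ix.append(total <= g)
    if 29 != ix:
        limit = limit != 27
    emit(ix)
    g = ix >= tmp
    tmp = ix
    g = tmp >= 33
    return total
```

Transformed code:
def solve(tmp):
    rows = rows + g
    limit = limit - (tmp >= rows)
    if rows < limit:
        limit = g
        emit(limit)
    limit = tmp % 30
    rows = rows + (tmp == g)
    ix = [total <= g for total in g if g < 35 <= g]
    if 29 != ix:
        limit = limit != 27
    emit(ix)
    g = ix >= tmp
    tmp = ix
    g = tmp >= 33
    return total

16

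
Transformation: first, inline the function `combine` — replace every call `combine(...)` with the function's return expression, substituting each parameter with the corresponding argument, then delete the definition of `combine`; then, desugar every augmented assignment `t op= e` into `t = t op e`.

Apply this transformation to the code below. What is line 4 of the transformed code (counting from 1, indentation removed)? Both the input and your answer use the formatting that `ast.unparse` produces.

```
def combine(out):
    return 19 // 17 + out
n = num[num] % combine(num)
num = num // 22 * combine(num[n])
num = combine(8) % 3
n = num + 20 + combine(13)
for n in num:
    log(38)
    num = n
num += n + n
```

Transformed code:
n = num[num] % (19 // 17 + num)
num = num // 22 * (19 // 17 + num[n])
num = (19 // 17 + 8) % 3
n = num + 20 + (19 // 17 + 13)
for n in num:
    log(38)
    num = n
num = num + (n + n)

n = num + 20 + (19 // 17 + 13)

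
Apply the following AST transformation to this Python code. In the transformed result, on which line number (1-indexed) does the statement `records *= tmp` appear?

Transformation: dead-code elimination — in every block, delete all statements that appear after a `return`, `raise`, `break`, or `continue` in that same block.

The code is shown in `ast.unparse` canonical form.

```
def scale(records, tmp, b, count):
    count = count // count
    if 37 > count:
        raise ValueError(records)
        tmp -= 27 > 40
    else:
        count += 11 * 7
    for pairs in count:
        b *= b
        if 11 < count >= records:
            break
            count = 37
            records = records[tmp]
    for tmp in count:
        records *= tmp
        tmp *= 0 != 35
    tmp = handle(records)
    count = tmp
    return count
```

12

Transformed code:
def scale(records, tmp, b, count):
    count = count // count
    if 37 > count:
        raise ValueError(records)
    else:
        count += 11 * 7
    for pairs in count:
        b *= b
        if 11 < count >= records:
            break
    for tmp in count:
        records *= tmp
        tmp *= 0 != 35
    tmp = handle(records)
    count = tmp
    return count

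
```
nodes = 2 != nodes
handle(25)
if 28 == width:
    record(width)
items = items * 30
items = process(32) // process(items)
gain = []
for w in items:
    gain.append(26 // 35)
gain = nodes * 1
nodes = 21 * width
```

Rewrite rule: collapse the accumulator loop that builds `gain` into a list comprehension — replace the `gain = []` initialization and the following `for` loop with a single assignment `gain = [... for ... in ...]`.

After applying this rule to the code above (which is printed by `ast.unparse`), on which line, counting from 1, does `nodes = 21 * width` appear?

Transformed code:
nodes = 2 != nodes
handle(25)
if 28 == width:
    record(width)
items = items * 30
items = process(32) // process(items)
gain = [26 // 35 for w in items]
gain = nodes * 1
nodes = 21 * width

9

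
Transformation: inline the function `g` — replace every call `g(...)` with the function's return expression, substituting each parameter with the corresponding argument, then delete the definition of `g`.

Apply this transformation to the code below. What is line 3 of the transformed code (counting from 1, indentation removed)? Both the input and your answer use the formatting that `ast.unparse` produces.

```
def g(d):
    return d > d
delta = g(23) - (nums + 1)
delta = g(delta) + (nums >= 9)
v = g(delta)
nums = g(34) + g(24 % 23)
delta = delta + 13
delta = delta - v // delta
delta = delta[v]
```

Transformed code:
delta = (23 > 23) - (nums + 1)
delta = (delta > delta) + (nums >= 9)
v = delta > delta
nums = (34 > 34) + (24 % 23 > 24 % 23)
delta = delta + 13
delta = delta - v // delta
delta = delta[v]

v = delta > delta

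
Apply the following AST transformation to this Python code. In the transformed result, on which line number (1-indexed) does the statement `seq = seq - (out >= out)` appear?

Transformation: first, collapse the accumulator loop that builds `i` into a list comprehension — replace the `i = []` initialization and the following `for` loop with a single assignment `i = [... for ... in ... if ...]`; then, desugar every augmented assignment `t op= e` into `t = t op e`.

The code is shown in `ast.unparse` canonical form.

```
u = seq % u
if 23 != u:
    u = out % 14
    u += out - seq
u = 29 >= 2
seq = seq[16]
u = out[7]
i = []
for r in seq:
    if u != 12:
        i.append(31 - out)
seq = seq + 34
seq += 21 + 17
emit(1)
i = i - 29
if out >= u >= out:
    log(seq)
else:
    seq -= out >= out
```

Transformed code:
u = seq % u
if 23 != u:
    u = out % 14
    u = u + (out - seq)
u = 29 >= 2
seq = seq[16]
u = out[7]
i = [31 - out for r in seq if u != 12]
seq = seq + 34
seq = seq + (21 + 17)
emit(1)
i = i - 29
if out >= u >= out:
    log(seq)
else:
    seq = seq - (out >= out)

16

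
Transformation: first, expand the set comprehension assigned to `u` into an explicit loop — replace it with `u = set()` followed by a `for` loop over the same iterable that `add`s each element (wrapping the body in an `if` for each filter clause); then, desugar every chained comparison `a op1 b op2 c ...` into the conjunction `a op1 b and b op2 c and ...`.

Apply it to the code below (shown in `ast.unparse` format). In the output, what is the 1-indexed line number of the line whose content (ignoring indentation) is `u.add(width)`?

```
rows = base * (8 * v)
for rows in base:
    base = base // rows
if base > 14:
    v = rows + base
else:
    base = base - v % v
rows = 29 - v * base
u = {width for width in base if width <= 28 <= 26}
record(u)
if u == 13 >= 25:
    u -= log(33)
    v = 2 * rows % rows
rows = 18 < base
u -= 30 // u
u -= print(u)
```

12

Transformed code:
rows = base * (8 * v)
for rows in base:
    base = base // rows
if base > 14:
    v = rows + base
else:
    base = base - v % v
rows = 29 - v * base
u = set()
for width in base:
    if width <= 28 and 28 <= 26:
        u.add(width)
record(u)
if u == 13 and 13 >= 25:
    u -= log(33)
    v = 2 * rows % rows
rows = 18 < base
u -= 30 // u
u -= print(u)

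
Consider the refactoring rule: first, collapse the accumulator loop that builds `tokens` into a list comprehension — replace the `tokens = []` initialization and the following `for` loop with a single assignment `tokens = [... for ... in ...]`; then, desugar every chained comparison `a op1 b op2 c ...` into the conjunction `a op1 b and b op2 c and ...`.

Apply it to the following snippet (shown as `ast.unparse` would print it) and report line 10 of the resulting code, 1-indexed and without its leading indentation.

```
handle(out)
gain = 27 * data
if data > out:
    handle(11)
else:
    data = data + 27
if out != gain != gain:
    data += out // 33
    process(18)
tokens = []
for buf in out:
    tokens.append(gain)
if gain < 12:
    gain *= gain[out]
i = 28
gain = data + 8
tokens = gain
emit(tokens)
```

Transformed code:
handle(out)
gain = 27 * data
if data > out:
    handle(11)
else:
    data = data + 27
if out != gain and gain != gain:
    data += out // 33
    process(18)
tokens = [gain for buf in out]
if gain < 12:
    gain *= gain[out]
i = 28
gain = data + 8
tokens = gain
emit(tokens)

tokens = [gain for buf in out]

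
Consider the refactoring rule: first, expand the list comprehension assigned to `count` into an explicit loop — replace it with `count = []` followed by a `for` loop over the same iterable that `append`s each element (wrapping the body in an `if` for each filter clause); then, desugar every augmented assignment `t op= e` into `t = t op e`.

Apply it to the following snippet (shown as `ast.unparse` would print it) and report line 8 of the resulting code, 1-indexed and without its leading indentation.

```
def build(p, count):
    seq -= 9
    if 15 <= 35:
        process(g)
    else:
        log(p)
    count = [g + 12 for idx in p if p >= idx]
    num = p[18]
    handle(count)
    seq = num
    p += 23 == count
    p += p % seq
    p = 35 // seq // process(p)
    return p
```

Transformed code:
def build(p, count):
    seq = seq - 9
    if 15 <= 35:
        process(g)
    else:
        log(p)
    count = []
    for idx in p:
        if p >= idx:
            count.append(g + 12)
    num = p[18]
    handle(count)
    seq = num
    p = p + (23 == count)
    p = p + p % seq
    p = 35 // seq // process(p)
    return p

for idx in p:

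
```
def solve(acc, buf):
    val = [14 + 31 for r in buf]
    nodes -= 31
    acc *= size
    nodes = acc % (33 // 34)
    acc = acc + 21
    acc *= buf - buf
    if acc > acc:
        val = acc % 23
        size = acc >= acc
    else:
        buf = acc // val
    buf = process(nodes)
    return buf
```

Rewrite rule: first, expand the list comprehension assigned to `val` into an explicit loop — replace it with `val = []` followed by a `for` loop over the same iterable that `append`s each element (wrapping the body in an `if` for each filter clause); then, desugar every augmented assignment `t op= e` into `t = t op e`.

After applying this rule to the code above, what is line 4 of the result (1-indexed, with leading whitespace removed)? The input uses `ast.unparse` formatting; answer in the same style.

val.append(14 + 31)

Transformed code:
def solve(acc, buf):
    val = []
    for r in buf:
        val.append(14 + 31)
    nodes = nodes - 31
    acc = acc * size
    nodes = acc % (33 // 34)
    acc = acc + 21
    acc = acc * (buf - buf)
    if acc > acc:
        val = acc % 23
        size = acc >= acc
    else:
        buf = acc // val
    buf = process(nodes)
    return buf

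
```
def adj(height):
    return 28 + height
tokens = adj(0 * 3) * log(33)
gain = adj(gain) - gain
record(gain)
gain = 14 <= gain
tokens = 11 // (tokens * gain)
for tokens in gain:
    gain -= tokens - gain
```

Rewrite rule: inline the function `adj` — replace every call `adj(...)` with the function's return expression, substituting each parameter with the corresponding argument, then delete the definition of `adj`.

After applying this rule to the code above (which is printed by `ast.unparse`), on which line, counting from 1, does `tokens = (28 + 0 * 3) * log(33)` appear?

Transformed code:
tokens = (28 + 0 * 3) * log(33)
gain = 28 + gain - gain
record(gain)
gain = 14 <= gain
tokens = 11 // (tokens * gain)
for tokens in gain:
    gain -= tokens - gain

1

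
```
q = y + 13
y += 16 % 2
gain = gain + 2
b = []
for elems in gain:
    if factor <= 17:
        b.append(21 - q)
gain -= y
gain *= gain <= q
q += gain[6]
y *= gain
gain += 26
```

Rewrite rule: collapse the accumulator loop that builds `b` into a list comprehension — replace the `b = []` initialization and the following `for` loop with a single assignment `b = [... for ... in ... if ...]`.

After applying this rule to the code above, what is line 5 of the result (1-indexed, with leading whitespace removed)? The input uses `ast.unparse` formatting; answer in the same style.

gain -= y

Transformed code:
q = y + 13
y += 16 % 2
gain = gain + 2
b = [21 - q for elems in gain if factor <= 17]
gain -= y
gain *= gain <= q
q += gain[6]
y *= gain
gain += 26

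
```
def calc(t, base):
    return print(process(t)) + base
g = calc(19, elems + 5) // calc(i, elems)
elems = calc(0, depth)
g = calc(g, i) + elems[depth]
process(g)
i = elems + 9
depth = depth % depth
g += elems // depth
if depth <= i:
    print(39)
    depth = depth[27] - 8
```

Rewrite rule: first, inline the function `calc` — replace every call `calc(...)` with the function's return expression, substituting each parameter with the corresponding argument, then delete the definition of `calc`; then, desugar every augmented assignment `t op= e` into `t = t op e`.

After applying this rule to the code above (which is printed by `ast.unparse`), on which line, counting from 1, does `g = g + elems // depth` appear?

Transformed code:
g = (print(process(19)) + (elems + 5)) // (print(process(i)) + elems)
elems = print(process(0)) + depth
g = print(process(g)) + i + elems[depth]
process(g)
i = elems + 9
depth = depth % depth
g = g + elems // depth
if depth <= i:
    print(39)
    depth = depth[27] - 8

7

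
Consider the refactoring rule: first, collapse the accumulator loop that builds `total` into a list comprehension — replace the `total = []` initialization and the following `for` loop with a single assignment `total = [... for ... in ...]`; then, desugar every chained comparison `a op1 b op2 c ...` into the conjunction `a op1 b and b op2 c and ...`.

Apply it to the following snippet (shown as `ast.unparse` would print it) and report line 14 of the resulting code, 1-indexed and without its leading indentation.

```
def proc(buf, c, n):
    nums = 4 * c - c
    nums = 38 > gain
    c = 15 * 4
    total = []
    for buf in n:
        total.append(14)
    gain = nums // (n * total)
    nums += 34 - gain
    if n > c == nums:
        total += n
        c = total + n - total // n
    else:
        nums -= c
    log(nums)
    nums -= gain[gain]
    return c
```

Transformed code:
def proc(buf, c, n):
    nums = 4 * c - c
    nums = 38 > gain
    c = 15 * 4
    total = [14 for buf in n]
    gain = nums // (n * total)
    nums += 34 - gain
    if n > c and c == nums:
        total += n
        c = total + n - total // n
    else:
        nums -= c
    log(nums)
    nums -= gain[gain]
    return c

nums -= gain[gain]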